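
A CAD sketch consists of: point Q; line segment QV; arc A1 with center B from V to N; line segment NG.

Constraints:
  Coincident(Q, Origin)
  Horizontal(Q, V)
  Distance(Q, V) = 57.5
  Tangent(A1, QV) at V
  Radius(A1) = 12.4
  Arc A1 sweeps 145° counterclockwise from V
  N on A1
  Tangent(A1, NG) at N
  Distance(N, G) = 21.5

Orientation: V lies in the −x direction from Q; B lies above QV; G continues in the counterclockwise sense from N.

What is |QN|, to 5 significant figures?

55.206

Since A1 is tangent to QV there, BV ⟂ QV, so B = V + (0, 12.4) = (-57.500, 12.400). On A1, V sits at bearing -90° from B; a 145° counterclockwise sweep puts N at bearing 55°, so N = B + 12.4·(cos 55°, sin 55°) = (-50.388, 22.557). Then |QN| = |N − Q| = 55.206.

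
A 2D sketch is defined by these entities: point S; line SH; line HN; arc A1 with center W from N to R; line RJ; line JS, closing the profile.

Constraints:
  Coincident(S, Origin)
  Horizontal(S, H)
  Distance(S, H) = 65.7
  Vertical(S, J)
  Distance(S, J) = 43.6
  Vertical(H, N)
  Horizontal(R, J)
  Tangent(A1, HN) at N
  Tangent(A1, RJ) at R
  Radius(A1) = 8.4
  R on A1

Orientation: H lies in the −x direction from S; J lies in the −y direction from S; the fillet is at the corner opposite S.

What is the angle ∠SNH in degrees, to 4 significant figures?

61.82°

S is at the origin; SH is horizontal with |SH| = 65.7 and H on the −x side, so H = (-65.70, 0.000). S and J share the same x with |SJ| = 43.6 and J on the −y side, so J = (0.000, -43.60). The virtual corner opposite S is at (-65.70, -43.60). The tangent condition forces WN to be normal to HN and since A1 is tangent to RJ there, WR ⟂ RJ, with radius 8.4, so the center W sits 8.4 in from both sides at W = (-57.30, -35.20). That places the tangent points at N = (-65.70, -35.20) on HN and R = (-57.30, -43.60) on RJ. Then cos ∠SNH = NS·NH / (|NS||NH|), giving 61.82°.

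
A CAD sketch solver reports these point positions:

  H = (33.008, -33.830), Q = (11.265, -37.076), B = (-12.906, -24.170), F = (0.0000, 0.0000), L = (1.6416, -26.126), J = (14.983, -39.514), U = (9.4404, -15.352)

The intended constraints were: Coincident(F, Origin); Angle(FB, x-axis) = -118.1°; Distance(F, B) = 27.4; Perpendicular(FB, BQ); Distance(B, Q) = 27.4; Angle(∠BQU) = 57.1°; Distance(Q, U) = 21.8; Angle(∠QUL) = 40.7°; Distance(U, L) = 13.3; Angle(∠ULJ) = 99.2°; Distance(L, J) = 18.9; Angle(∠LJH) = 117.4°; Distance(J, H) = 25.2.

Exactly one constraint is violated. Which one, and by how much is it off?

Distance(J, H) = 25.2 — off by 6.30.

F = (0.00, 0.00) ✓; FB at -118.1° ✓; |FB| = 27.40 ✓; ∠(FB, BQ) = 90.00° ✓; |BQ| = 27.40 ✓; ∠BQU = 57.10° ✓; |QU| = 21.80 ✓; ∠QUL = 40.70° ✓; |UL| = 13.30 ✓; ∠ULJ = 99.20° ✓; |LJ| = 18.90 ✓; ∠LJH = 117.4° ✓; |JH| = 18.90 ✗.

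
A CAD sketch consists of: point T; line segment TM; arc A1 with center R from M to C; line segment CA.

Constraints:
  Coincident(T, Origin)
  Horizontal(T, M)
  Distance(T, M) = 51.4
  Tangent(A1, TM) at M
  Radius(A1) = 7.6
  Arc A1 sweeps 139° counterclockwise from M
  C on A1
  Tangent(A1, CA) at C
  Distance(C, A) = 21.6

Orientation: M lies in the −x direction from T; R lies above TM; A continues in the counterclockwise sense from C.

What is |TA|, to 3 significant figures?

68.5

T is at the origin; TM is horizontal with |TM| = 51.4 and M on the −x side, so M = (-51.4, 0.00). Tangency of A1 to TM means the radius RM is perpendicular to TM, so R = M + (0, 7.6) = (-51.4, 7.60). On A1, M sits at bearing -90° from R; a 139° counterclockwise sweep puts C at bearing 49°, so C = R + 7.6·(cos 49°, sin 49°) = (-46.4, 13.3). A1 meets CA tangentially, so RC is at right angles to CA, so CA runs along (−sin 49°, cos 49°); with |CA| = 21.6, A = (-62.7, 27.5). Then |TA| = |A − T| = 68.5.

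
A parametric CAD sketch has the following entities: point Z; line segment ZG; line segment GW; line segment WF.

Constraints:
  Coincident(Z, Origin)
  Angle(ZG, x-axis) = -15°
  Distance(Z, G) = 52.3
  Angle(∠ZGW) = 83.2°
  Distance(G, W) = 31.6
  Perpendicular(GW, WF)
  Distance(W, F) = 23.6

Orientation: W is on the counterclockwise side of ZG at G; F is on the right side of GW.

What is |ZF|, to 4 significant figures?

79.69

Z is at the origin; ZG runs at -15.0° with length 52.3, so G = 52.3·(cos -15.0°, sin -15.0°) = (50.52, -13.54). ∠ZGW = 83.2°, so GW runs at -15.0° + (180° − 83.2°) = 81.80° from the x-axis; with |GW| = 31.6, W = G + 31.6·(cos 81.80°, sin 81.80°) = (55.02, 17.74). GW is perpendicular to WF; with |WF| = 23.6 on the right of GW, F = W + 23.6·(0.9898, -0.1426) = (78.38, 14.37). Then |ZF| = |F − Z| = 79.69.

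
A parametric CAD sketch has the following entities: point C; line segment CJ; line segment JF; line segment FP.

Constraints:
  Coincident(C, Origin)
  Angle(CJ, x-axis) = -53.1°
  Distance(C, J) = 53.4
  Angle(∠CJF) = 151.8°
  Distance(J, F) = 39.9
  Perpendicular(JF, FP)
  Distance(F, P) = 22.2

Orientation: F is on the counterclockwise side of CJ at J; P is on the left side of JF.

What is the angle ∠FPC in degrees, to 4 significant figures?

92.00°

C is at the origin; CJ runs at -53.1° with length 53.4, so J = 53.4·(cos -53.1°, sin -53.1°) = (32.06, -42.70). ∠CJF = 151.8°, so JF runs at -53.1° + (180° − 151.8°) = -24.90° from the x-axis; with |JF| = 39.9, F = J + 39.9·(cos -24.90°, sin -24.90°) = (68.25, -59.50). JF ⟂ FP; with |FP| = 22.2 on the left of JF, P = F + 22.2·(0.4210, 0.9070) = (77.60, -39.37). Then cos ∠FPC = PF·PC / (|PF||PC|), giving 92.00°.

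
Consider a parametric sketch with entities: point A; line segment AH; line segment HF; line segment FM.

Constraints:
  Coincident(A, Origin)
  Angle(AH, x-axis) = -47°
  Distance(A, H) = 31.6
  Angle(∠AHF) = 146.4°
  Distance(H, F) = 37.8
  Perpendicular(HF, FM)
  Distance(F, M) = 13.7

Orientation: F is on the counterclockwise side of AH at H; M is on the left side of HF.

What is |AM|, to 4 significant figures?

64.23

∠AHF = 146.4°, so HF runs at -47.0° + (180° − 146.4°) = -13.40° from the x-axis; with |HF| = 37.8, F = H + 37.8·(cos -13.40°, sin -13.40°) = (58.32, -31.87). HF is perpendicular to FM; with |FM| = 13.7 on the left of HF, M = F + 13.7·(0.2317, 0.9728) = (61.50, -18.54). Then |AM| = |M − A| = 64.23.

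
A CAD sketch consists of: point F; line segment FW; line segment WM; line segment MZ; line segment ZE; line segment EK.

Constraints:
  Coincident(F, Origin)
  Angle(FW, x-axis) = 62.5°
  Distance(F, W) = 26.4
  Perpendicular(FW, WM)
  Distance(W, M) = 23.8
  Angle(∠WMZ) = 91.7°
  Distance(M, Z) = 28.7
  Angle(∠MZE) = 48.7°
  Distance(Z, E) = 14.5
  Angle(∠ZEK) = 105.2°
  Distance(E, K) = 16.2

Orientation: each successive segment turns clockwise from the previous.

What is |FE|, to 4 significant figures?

15.17

F is at the origin; FW runs at 62.5° with length 26.4, so W = (12.19, 23.42). The perpendicularity gives WM at right angles to FW, so WM runs at -27.50°; with |WM| = 23.8, M = (33.30, 12.43). ∠WMZ = 91.7° gives MZ at -115.8° from the x-axis; with |MZ| = 28.7, Z = (20.81, -13.41). ∠MZE = 48.7° gives ZE at 112.9° from the x-axis; with |ZE| = 14.5, E = (15.17, -0.05449). Then |FE| = |E − F| = 15.17.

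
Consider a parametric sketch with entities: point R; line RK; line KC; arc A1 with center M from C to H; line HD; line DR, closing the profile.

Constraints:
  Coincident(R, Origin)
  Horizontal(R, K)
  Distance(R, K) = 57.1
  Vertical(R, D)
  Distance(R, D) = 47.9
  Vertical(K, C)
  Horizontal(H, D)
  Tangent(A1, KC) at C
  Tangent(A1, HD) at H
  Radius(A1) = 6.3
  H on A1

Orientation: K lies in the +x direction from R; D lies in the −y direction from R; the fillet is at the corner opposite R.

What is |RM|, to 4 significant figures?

65.66

R is at the origin; RK is horizontal with |RK| = 57.1 and K on the +x side, so K = (57.10, 0.000). RD is vertical with |RD| = 47.9 and D on the −y side, so D = (0.000, -47.90). The virtual corner opposite R is at (57.10, -47.90). Since A1 is tangent to KC there, MC ⟂ KC and the tangent condition forces MH to be normal to HD, with radius 6.3, so the center M sits 6.3 in from both sides at M = (50.80, -41.60). Then |RM| = |M − R| = 65.66.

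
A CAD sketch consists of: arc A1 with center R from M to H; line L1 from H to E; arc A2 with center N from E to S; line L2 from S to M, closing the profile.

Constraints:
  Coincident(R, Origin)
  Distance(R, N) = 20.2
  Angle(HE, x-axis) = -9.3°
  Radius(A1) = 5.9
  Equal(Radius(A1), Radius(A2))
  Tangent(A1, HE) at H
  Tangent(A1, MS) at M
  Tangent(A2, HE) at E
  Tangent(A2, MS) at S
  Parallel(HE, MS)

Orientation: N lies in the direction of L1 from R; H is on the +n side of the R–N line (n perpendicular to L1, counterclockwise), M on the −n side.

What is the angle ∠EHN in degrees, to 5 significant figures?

16.282°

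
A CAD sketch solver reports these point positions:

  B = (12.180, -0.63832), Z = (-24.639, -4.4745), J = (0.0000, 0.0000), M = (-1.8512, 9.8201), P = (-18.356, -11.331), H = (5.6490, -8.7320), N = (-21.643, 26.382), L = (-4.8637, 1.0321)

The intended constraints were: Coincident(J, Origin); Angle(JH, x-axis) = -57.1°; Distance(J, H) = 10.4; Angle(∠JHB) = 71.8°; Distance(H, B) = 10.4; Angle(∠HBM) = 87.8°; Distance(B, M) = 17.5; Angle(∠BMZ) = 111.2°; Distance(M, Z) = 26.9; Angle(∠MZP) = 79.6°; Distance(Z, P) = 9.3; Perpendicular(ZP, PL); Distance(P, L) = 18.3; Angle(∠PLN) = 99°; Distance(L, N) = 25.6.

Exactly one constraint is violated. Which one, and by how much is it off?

Distance(L, N) = 25.6 — off by 4.80.

J = (0.00, 0.00) ✓; JH at -57.10° ✓; |JH| = 10.40 ✓; ∠JHB = 71.80° ✓; |HB| = 10.40 ✓; ∠HBM = 87.80° ✓; |BM| = 17.50 ✓; ∠BMZ = 111.2° ✓; |MZ| = 26.90 ✓; ∠MZP = 79.60° ✓; |ZP| = 9.300 ✓; ∠(ZP, PL) = 90.00° ✓; |PL| = 18.30 ✓; ∠PLN = 99.00° ✓; |LN| = 30.40 ✗.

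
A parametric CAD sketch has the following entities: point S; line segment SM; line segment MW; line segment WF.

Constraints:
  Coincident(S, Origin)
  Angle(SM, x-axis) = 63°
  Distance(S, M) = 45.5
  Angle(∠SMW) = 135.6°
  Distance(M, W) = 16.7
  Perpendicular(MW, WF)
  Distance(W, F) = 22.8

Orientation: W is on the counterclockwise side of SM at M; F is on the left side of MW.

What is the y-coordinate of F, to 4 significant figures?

49.66

S is at the origin; SM runs at 63.0° with length 45.5, so M = 45.5·(cos 63.0°, sin 63.0°) = (20.66, 40.54). ∠SMW = 135.6°, so MW runs at 63.0° + (180° − 135.6°) = 107.4° from the x-axis; with |MW| = 16.7, W = M + 16.7·(cos 107.4°, sin 107.4°) = (15.66, 56.48). The perpendicularity gives WF at right angles to MW; with |WF| = 22.8 on the left of MW, F = W + 22.8·(-0.9542, -0.2990) = (-6.094, 49.66). So F.y = 49.66.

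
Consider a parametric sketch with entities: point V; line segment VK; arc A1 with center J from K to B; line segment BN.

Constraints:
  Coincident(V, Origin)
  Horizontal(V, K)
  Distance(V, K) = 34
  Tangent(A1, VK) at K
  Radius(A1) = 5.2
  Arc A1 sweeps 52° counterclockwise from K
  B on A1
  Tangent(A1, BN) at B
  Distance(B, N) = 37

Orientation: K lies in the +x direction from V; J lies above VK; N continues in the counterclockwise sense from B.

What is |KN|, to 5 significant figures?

41.146

V is at the origin; V and K share the same y with |VK| = 34.0 and K on the +x side, so K = (34.000, 0.0000). Since A1 is tangent to VK there, JK ⟂ VK, so J = K + (0, 5.2) = (34.000, 5.2000). On A1, K sits at bearing -90° from J; a 52° counterclockwise sweep puts B at bearing -38°, so B = J + 5.2·(cos -38°, sin -38°) = (38.098, 1.9986). The tangent condition forces JB to be normal to BN, so BN runs along (−sin -38°, cos -38°); with |BN| = 37.0, N = (60.877, 31.155). Then |KN| = |N − K| = 41.146.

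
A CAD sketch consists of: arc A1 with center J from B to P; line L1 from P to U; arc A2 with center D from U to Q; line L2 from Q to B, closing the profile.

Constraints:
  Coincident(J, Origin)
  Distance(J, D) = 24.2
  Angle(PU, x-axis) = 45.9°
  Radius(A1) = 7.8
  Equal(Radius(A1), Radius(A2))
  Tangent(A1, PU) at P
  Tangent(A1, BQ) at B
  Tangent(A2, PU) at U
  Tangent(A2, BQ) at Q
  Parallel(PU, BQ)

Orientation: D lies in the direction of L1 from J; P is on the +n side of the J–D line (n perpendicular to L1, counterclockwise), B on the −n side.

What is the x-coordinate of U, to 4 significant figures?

11.24

The slot axis is L1's direction at 45.9°, so u = (cos 45.9°, sin 45.9°) = (0.6959, 0.7181) and n = (−sin 45.9°, cos 45.9°) = (-0.7181, 0.6959). J is at the origin and D lies 24.2 along u from J, so D = 24.2·u = (16.84, 17.38). Tangency of A1 to both parallel lines with radius 7.8 puts P and B at J ± 7.8·n: P = (-5.601, 5.428), B = (5.601, -5.428). Equal radii place U and Q the same way about D: U = D + 7.8·n = (11.24, 22.81), Q = D − 7.8·n = (22.44, 11.95). So U.x = 11.24.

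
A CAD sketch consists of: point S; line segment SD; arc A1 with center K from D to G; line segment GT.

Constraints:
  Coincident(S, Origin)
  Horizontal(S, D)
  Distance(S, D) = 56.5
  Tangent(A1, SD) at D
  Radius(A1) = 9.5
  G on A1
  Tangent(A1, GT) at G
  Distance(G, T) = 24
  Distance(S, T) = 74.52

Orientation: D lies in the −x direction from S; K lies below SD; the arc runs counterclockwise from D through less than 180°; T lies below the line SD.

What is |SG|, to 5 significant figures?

66.636

S is at the origin; S and D share the same y with |SD| = 56.5 and D on the −x side, so D = (-56.500, 0.0000). Tangency of A1 to SD means the radius KD is perpendicular to SD, so K = D + (0, -9.5) = (-56.500, -9.5000). Since KG ⟂ GT (tangency), |KT| = √(9.5² + 24.0²) = 25.812 regardless of where G sits on A1. So T lies on both circle(S, 74.52) and circle(K, 25.812); the below-SD intersection is T = (-66.713, -33.205). G is the foot of the tangent from T: G = (-65.996, -9.2161).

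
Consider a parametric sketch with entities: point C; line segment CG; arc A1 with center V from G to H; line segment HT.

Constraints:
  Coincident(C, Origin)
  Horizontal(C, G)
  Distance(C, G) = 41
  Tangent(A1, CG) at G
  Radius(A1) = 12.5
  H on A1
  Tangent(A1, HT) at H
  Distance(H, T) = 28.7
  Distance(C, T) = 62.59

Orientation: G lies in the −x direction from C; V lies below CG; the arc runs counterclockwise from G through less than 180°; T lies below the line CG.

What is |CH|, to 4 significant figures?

55.36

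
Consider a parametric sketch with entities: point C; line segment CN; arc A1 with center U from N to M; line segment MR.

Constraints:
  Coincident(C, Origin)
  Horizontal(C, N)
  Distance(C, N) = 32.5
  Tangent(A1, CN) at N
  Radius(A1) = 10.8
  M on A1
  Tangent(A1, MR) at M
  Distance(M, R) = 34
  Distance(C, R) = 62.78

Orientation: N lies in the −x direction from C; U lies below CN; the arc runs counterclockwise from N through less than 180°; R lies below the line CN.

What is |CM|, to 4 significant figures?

44.54

Checks: |UN| = 10.80 ✓; |UM| = 10.80 ✓; ∠(UM, MR) = 90.00° ✓; |MR| = 34.00 ✓; |CR| = 62.78 ✓.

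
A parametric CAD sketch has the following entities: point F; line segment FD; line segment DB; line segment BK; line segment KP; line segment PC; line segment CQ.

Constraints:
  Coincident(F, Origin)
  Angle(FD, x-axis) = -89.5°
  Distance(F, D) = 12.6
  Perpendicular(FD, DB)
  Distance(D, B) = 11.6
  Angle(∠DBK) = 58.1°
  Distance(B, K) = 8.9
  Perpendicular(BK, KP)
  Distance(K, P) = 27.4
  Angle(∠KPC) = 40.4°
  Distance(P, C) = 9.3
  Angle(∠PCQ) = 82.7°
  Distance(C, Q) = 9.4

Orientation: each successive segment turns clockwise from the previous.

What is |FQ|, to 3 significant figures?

13.4

∠KPC = 40.4° gives PC at -171° from the x-axis; with |PC| = 9.3, C = (7.35, -20.8). ∠PCQ = 82.7° gives CQ at 91.7° from the x-axis; with |CQ| = 9.4, Q = (7.07, -11.4). Then |FQ| = |Q − F| = 13.4.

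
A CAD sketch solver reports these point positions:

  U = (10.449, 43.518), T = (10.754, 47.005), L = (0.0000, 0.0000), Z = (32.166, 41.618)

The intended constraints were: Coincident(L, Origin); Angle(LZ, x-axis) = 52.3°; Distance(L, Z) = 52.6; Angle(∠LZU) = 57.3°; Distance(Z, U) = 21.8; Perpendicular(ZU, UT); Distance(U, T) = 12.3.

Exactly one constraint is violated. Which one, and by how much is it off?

Distance(U, T) = 12.3 — off by 8.80.

L = (0.00, 0.00) ✓; LZ at 52.30° ✓; |LZ| = 52.60 ✓; ∠LZU = 57.30° ✓; |ZU| = 21.80 ✓; ∠(ZU, UT) = 90.00° ✓; |UT| = 3.500 ✗.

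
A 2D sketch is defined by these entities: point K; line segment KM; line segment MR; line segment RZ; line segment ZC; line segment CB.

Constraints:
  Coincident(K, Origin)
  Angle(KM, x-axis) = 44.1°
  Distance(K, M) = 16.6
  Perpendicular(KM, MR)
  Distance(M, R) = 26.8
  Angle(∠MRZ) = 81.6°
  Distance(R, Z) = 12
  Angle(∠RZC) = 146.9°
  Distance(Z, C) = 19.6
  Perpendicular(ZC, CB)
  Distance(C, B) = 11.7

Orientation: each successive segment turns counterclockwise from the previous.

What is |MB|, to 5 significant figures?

19.085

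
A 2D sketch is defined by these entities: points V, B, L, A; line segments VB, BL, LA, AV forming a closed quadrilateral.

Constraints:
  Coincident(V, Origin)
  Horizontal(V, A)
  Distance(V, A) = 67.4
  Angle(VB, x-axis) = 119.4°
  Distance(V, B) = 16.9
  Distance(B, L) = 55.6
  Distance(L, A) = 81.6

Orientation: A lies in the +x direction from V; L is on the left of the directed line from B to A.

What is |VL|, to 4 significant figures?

66.44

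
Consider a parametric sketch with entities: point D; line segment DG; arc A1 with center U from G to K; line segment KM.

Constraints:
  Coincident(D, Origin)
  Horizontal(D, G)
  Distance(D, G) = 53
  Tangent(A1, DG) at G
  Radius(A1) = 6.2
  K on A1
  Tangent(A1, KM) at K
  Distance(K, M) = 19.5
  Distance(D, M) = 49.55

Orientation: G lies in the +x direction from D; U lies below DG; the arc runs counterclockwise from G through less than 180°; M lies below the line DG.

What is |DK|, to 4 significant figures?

47.18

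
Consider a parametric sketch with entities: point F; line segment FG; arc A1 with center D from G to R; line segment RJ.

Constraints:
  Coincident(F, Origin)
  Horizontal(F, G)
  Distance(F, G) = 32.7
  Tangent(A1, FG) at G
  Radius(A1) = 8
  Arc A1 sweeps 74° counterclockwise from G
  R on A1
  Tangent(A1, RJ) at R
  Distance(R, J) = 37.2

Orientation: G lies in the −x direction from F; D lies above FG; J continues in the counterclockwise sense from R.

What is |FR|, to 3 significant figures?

25.7

F is at the origin; F and G share the same y with |FG| = 32.7 and G on the −x side, so G = (-32.7, 0.00). Tangency of A1 to FG means the radius DG is perpendicular to FG, so D = G + (0, 8) = (-32.7, 8.00). On A1, G sits at bearing -90° from D; a 74° counterclockwise sweep puts R at bearing -16°, so R = D + 8.0·(cos -16°, sin -16°) = (-25.0, 5.79). Then |FR| = |R − F| = 25.7.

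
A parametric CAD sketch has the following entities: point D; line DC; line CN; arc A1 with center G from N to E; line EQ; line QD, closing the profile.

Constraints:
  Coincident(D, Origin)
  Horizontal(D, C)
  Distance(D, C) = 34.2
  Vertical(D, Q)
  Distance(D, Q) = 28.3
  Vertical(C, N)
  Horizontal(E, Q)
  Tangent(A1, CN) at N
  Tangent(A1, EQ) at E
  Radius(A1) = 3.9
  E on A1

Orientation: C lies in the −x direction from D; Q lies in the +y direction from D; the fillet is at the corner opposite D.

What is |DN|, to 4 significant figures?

42.01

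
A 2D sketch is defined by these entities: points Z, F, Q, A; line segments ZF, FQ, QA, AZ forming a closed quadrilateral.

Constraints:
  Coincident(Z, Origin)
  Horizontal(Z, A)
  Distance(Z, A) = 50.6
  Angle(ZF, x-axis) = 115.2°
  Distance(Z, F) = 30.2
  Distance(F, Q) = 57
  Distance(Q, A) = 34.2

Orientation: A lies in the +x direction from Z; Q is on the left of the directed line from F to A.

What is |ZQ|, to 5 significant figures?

55.157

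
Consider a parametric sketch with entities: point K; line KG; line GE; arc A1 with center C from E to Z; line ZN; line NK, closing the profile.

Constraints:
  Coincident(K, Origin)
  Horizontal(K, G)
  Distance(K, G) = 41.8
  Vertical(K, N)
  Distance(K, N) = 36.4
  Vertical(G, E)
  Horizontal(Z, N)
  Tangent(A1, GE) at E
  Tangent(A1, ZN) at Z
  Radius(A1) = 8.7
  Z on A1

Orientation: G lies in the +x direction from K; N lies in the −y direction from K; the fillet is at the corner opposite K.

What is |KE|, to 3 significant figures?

50.1

K is at the origin; K and G share the same y with |KG| = 41.8 and G on the +x side, so G = (41.8, 0.00). K and N share the same x with |KN| = 36.4 and N on the −y side, so N = (0.00, -36.4). The virtual corner opposite K is at (41.8, -36.4). A1 meets GE tangentially, so CE is at right angles to GE and since A1 is tangent to ZN there, CZ ⟂ ZN, with radius 8.7, so the center C sits 8.7 in from both sides at C = (33.1, -27.7). That places the tangent points at E = (41.8, -27.7) on GE and Z = (33.1, -36.4) on ZN. Then |KE| = |E − K| = 50.1.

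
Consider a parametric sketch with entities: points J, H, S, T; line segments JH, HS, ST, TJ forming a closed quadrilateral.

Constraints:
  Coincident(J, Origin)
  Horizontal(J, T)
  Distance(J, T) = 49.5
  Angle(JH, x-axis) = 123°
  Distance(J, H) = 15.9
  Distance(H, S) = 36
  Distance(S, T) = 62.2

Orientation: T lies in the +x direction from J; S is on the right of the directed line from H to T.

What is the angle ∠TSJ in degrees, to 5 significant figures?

48.242°

J is at the origin; JT is horizontal with |JT| = 49.5 and T in +x, so T = (49.5, 0). JH runs at 123.0° with |JH| = 15.9, so H = (-8.6598, 13.335). S is determined by |HS| = 36.0 and |ST| = 62.2 together: it lies at the intersection of circle(H, 36.0) and circle(T, 62.2). With |HT| = 59.669, the foot of the radical line on HT is 8.2751 from H and the perpendicular offset is √(36.0² − 8.2751²) = 35.036. Taking the right-of-HT solution: S = (-8.4238, -22.664).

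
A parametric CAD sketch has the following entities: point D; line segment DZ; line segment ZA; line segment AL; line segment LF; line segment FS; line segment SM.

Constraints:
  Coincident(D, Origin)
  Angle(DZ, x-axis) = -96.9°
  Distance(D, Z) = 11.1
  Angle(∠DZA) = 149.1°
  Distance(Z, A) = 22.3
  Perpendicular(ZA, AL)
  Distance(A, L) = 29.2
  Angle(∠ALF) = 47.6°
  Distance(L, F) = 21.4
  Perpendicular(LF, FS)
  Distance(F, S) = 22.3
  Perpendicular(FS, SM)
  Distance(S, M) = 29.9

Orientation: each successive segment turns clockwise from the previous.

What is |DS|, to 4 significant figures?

31.93

∠ALF = 47.6° gives LF at 9.800° from the x-axis; with |LF| = 21.4, F = (-16.99, -7.101). LF is perpendicular to FS, so FS runs at -80.20°; with |FS| = 22.3, S = (-13.19, -29.08). Then |DS| = |S − D| = 31.93.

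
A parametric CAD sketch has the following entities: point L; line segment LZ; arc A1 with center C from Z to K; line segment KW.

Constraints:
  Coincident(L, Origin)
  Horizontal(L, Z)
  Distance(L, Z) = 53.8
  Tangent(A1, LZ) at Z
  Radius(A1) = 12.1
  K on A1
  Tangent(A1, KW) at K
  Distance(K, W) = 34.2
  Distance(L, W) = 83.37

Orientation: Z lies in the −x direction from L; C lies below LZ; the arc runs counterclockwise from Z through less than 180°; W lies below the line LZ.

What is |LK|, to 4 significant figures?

66.59

L is at the origin; LZ is horizontal with |LZ| = 53.8 and Z on the −x side, so Z = (-53.80, 0.000). A1 meets LZ tangentially, so CZ is at right angles to LZ, so C = Z + (0, -12.1) = (-53.80, -12.10). Since CK ⟂ KW (tangency), |CW| = √(12.1² + 34.2²) = 36.28 regardless of where K sits on A1. So W lies on both circle(L, 83.37) and circle(C, 36.28); the below-LZ intersection is W = (-70.68, -44.21). K is the foot of the tangent from W: K = (-65.77, -10.36).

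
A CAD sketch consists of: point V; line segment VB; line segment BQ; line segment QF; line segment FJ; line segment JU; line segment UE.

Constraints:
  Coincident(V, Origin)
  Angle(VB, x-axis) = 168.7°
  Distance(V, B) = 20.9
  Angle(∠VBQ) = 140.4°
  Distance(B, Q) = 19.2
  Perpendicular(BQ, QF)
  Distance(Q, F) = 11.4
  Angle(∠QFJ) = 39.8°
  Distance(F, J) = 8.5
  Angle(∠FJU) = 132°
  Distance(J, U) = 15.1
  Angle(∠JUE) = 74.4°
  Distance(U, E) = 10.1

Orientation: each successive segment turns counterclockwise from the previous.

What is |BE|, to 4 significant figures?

25.86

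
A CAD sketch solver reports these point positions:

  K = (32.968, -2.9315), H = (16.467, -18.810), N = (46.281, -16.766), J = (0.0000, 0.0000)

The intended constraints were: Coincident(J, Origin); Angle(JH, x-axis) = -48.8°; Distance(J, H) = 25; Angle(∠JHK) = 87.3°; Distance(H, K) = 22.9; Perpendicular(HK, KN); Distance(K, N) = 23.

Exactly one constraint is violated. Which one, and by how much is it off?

Distance(K, N) = 23 — off by 3.80.

J = (0.00, 0.00) ✓; JH at -48.80° ✓; |JH| = 25.00 ✓; ∠JHK = 87.30° ✓; |HK| = 22.90 ✓; ∠(HK, KN) = 90.00° ✓; |KN| = 19.20 ✗.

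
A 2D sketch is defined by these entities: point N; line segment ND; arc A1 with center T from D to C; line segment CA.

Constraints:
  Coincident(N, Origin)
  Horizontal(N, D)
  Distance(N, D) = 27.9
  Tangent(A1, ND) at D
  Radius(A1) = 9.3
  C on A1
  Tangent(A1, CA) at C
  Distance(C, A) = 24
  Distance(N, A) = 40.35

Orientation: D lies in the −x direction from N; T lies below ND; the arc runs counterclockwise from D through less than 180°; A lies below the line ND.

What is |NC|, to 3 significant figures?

38.4

Checks: N = (0.00, 0.00) ✓; ∠(TD, DN) = 90.00° ✓; |TD| = 9.300 ✓; |TC| = 9.300 ✓; ∠(TC, CA) = 90.00° ✓; |CA| = 24.00 ✓; |NA| = 40.35 ✓.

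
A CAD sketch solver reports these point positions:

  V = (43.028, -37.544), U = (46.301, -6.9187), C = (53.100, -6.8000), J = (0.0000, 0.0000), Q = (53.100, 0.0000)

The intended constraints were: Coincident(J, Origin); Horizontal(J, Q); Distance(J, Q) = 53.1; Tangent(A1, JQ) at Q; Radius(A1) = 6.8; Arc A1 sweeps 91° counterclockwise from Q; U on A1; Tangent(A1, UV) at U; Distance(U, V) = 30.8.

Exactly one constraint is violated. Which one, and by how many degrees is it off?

Tangent(A1, UV) at U — off by 7.10°.

J = (0.00, 0.00) ✓; J.y = 0.00, Q.y = 0.00 ✓; |JQ| = 53.10 ✓; ∠(CQ, QJ) = 90.00° ✓; |CQ| = 6.800 ✓; bearing(C→U) − bearing(C→Q) = 91.00° ✓; |CU| = 6.800 ✓; ∠(CU, UV) = 97.10° ✗; |UV| = 30.80 ✓.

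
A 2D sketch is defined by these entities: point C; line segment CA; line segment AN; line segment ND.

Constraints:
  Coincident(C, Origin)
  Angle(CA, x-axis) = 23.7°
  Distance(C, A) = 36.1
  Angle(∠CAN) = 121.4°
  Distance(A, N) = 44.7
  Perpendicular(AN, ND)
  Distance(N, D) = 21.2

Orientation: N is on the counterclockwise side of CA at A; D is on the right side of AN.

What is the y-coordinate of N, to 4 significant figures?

58.81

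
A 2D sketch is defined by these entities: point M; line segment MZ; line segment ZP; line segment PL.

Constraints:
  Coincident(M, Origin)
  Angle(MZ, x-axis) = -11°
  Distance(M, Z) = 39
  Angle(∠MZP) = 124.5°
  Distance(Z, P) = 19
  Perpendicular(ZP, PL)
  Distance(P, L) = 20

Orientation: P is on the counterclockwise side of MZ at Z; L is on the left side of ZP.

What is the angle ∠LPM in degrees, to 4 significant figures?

51.97°

M is at the origin; MZ runs at -11.0° with length 39.0, so Z = 39.0·(cos -11.0°, sin -11.0°) = (38.28, -7.442). ∠MZP = 124.5°, so ZP runs at -11.0° + (180° − 124.5°) = 44.50° from the x-axis; with |ZP| = 19.0, P = Z + 19.0·(cos 44.50°, sin 44.50°) = (51.84, 5.876). ZP ⟂ PL; with |PL| = 20.0 on the left of ZP, L = P + 20.0·(-0.7009, 0.7133) = (37.82, 20.14). Then cos ∠LPM = PL·PM / (|PL||PM|), giving 51.97°.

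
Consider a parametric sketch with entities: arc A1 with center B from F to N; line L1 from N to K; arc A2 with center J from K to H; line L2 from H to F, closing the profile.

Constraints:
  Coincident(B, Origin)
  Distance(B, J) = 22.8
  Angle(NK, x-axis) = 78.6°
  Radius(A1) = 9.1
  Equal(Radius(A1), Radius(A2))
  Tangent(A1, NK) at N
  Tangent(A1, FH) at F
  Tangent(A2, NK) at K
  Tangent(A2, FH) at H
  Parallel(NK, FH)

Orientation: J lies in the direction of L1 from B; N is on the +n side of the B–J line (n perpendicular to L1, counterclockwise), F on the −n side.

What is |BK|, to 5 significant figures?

24.549

The slot axis is L1's direction at 78.6°, so u = (cos 78.6°, sin 78.6°) = (0.19766, 0.98027) and n = (−sin 78.6°, cos 78.6°) = (-0.98027, 0.19766). B is at the origin and J lies 22.8 along u from B, so J = 22.8·u = (4.5066, 22.350). Tangency of A1 to both parallel lines with radius 9.1 puts N and F at B ± 9.1·n: N = (-8.9205, 1.7987), F = (8.9205, -1.7987). Equal radii place K and H the same way about J: K = J + 9.1·n = (-4.4139, 24.149), H = J − 9.1·n = (13.427, 20.552). Then |BK| = |K − B| = 24.549.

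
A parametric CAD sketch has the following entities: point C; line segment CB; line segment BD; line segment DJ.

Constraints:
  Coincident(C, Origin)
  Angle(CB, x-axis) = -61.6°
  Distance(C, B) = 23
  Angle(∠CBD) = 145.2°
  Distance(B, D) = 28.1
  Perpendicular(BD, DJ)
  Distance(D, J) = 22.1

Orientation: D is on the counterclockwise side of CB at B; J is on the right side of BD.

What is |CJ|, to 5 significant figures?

58.725

C is at the origin; CB runs at -61.6° with length 23.0, so B = 23.0·(cos -61.6°, sin -61.6°) = (10.939, -20.232). ∠CBD = 145.2°, so BD runs at -61.6° + (180° − 145.2°) = -26.800° from the x-axis; with |BD| = 28.1, D = B + 28.1·(cos -26.800°, sin -26.800°) = (36.021, -32.902). The perpendicularity gives DJ at right angles to BD; with |DJ| = 22.1 on the right of BD, J = D + 22.1·(-0.45088, -0.89259) = (26.057, -52.628). Then |CJ| = |J − C| = 58.725.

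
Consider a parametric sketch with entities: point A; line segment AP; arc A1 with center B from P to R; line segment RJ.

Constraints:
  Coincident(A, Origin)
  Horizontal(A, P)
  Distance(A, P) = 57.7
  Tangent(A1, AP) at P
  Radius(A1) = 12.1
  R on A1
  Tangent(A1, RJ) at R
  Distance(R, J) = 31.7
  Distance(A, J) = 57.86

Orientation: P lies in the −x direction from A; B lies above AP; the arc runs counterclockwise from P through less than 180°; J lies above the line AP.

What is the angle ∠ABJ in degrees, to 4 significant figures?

71.35°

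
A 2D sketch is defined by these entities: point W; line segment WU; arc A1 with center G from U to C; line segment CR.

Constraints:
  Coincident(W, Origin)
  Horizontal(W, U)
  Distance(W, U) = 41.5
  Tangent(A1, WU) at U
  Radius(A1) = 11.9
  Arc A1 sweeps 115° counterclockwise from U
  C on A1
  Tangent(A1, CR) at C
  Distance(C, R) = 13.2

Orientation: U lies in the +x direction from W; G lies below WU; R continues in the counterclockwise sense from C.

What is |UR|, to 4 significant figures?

29.36

On A1, U sits at bearing 90° from G; a 115° counterclockwise sweep puts C at bearing 205°, so C = G + 11.9·(cos 205°, sin 205°) = (30.71, -16.93). A1 meets CR tangentially, so GC is at right angles to CR, so CR runs along (−sin 205°, cos 205°); with |CR| = 13.2, R = (36.29, -28.89). Then |UR| = |R − U| = 29.36.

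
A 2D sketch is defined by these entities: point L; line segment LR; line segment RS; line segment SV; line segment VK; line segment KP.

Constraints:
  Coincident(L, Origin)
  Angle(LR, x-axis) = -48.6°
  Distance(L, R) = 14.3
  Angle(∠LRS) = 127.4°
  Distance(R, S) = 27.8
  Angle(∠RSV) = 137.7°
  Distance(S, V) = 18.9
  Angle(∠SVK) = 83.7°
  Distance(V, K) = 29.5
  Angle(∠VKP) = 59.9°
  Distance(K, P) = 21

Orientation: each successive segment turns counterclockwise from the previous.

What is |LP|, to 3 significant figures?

24.2

L is at the origin; LR runs at -48.6° with length 14.3, so R = (9.46, -10.7). ∠LRS = 127.4° gives RS at 4.00° from the x-axis; with |RS| = 27.8, S = (37.2, -8.79). ∠RSV = 137.7° gives SV at 46.3° from the x-axis; with |SV| = 18.9, V = (50.2, 4.88). ∠SVK = 83.7° gives VK at 143° from the x-axis; with |VK| = 29.5, K = (26.8, 22.8). ∠VKP = 59.9° gives KP at -97.3° from the x-axis; with |KP| = 21.0, P = (24.1, 1.96). Then |LP| = |P − L| = 24.2.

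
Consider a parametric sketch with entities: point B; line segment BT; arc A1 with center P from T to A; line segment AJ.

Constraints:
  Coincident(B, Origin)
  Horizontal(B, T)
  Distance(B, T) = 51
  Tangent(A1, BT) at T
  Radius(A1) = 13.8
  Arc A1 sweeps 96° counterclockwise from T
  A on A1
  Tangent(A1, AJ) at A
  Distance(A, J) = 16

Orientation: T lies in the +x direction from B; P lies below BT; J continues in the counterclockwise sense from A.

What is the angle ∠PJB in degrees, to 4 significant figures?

86.12°

B is at the origin; BT is horizontal with |BT| = 51.0 and T on the +x side, so T = (51.00, 0.000). Since A1 is tangent to BT there, PT ⟂ BT, so P = T + (0, -13.8) = (51.00, -13.80). On A1, T sits at bearing 90° from P; a 96° counterclockwise sweep puts A at bearing 186°, so A = P + 13.8·(cos 186°, sin 186°) = (37.28, -15.24). Since A1 is tangent to AJ there, PA ⟂ AJ, so AJ runs along (−sin 186°, cos 186°); with |AJ| = 16.0, J = (38.95, -31.15). Then cos ∠PJB = JP·JB / (|JP||JB|), giving 86.12°.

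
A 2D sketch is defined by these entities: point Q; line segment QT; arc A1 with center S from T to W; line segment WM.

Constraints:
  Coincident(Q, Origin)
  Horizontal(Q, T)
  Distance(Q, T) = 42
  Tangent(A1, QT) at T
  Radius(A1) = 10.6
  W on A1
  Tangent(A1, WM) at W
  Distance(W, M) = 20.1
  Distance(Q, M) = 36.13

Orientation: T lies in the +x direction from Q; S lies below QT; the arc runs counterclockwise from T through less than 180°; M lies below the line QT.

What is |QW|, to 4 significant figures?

32.79

Q is at the origin; QT is horizontal with |QT| = 42.0 and T on the +x side, so T = (42.00, 0.000). Tangency of A1 to QT means the radius ST is perpendicular to QT, so S = T + (0, -10.6) = (42.00, -10.60). Since SW ⟂ WM (tangency), |SM| = √(10.6² + 20.1²) = 22.72 regardless of where W sits on A1. So M lies on both circle(Q, 36.13) and circle(S, 22.72); the below-QT intersection is M = (25.19, -25.90). W is the foot of the tangent from M: W = (32.03, -6.994).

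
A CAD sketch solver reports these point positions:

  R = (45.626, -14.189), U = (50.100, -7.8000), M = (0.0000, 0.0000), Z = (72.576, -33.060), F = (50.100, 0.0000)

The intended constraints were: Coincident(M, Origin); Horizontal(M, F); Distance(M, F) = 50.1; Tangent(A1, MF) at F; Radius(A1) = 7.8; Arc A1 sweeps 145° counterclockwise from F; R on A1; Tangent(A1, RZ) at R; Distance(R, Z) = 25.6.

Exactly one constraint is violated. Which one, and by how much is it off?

Distance(R, Z) = 25.6 — off by 7.30.

M = (0.00, 0.00) ✓; M.y = 0.00, F.y = 0.00 ✓; |MF| = 50.10 ✓; ∠(UF, FM) = 90.00° ✓; |UF| = 7.800 ✓; bearing(U→R) − bearing(U→F) = 145.0° ✓; |UR| = 7.800 ✓; ∠(UR, RZ) = 90.00° ✓; |RZ| = 32.90 ✗.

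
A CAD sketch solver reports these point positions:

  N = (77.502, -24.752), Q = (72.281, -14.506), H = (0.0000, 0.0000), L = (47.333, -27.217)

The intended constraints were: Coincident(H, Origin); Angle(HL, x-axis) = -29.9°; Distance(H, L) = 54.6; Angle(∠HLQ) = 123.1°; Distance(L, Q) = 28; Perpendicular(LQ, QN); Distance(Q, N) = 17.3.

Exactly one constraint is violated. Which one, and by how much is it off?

Distance(Q, N) = 17.3 — off by 5.80.

H = (0.00, 0.00) ✓; HL at -29.90° ✓; |HL| = 54.60 ✓; ∠HLQ = 123.1° ✓; |LQ| = 28.00 ✓; ∠(LQ, QN) = 90.00° ✓; |QN| = 11.50 ✗.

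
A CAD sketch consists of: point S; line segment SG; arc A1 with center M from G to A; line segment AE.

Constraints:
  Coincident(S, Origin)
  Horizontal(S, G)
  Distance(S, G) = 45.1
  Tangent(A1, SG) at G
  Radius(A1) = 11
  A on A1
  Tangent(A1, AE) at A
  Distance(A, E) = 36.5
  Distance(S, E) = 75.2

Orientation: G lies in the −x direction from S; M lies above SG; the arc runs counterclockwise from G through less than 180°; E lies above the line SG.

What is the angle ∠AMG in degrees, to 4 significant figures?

128.4°

S is at the origin; SG is horizontal with |SG| = 45.1 and G on the −x side, so G = (-45.10, 0.000). A1 meets SG tangentially, so MG is at right angles to SG, so M = G + (0, 11) = (-45.10, 11.00). Since MA ⟂ AE (tangency), |ME| = √(11.0² + 36.5²) = 38.12 regardless of where A sits on A1. So E lies on both circle(S, 75.2) and circle(M, 38.12); the above-SG intersection is E = (-59.15, 46.44). A is the foot of the tangent from E: A = (-36.48, 17.83).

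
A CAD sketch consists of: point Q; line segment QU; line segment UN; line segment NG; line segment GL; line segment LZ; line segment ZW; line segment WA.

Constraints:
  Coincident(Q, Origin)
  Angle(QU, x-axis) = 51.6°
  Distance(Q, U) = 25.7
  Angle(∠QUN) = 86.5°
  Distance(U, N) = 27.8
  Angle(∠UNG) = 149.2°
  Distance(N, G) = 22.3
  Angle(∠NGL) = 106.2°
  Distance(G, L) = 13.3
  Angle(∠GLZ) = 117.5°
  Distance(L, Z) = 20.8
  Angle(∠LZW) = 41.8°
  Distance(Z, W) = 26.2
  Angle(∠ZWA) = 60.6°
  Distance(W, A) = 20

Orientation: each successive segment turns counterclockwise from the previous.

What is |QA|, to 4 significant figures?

45.45

Q is at the origin; QU runs at 51.6° with length 25.7, so U = (15.96, 20.14). ∠QUN = 86.5° gives UN at 145.1° from the x-axis; with |UN| = 27.8, N = (-6.837, 36.05). ∠UNG = 149.2° gives NG at 175.9° from the x-axis; with |NG| = 22.3, G = (-29.08, 37.64). ∠NGL = 106.2° gives GL at -110.3° from the x-axis; with |GL| = 13.3, L = (-33.69, 25.17). ∠GLZ = 117.5° gives LZ at -47.80° from the x-axis; with |LZ| = 20.8, Z = (-19.72, 9.758). ∠LZW = 41.8° gives ZW at 90.40° from the x-axis; with |ZW| = 26.2, W = (-19.91, 35.96). ∠ZWA = 60.6° gives WA at -150.2° from the x-axis; with |WA| = 20.0, A = (-37.26, 26.02). Then |QA| = |A − Q| = 45.45.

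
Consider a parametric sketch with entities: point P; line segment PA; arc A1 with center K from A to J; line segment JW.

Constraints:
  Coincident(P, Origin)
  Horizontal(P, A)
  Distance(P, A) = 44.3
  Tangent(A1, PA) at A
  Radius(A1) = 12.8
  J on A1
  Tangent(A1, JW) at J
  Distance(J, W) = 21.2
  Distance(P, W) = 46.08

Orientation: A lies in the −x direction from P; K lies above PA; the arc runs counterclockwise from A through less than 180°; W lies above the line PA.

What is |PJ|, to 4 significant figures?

33.95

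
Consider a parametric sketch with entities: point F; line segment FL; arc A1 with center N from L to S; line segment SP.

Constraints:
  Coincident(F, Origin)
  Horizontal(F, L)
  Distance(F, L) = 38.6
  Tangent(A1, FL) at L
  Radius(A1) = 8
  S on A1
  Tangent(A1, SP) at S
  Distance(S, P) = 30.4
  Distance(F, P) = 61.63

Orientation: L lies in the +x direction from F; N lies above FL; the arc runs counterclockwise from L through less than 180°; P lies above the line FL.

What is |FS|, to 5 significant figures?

47.171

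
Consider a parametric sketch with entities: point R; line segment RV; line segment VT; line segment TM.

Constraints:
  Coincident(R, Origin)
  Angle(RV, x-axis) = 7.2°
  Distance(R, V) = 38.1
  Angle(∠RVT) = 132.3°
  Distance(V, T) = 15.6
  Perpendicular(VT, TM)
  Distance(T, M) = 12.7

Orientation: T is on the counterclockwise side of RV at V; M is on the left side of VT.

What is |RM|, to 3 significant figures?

44.1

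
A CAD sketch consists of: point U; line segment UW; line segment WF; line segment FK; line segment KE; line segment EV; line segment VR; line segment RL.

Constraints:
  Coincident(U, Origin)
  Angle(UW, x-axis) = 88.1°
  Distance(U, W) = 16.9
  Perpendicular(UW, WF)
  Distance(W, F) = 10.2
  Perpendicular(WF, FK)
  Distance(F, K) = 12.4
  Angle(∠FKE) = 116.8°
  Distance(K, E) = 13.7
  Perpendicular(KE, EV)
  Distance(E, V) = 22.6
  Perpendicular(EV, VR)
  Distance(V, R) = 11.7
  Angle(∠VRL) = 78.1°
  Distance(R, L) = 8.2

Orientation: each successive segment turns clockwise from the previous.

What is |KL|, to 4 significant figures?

15.04

U is at the origin; UW runs at 88.1° with length 16.9, so W = (0.5603, 16.89). UW is perpendicular to WF, so WF runs at -1.900°; with |WF| = 10.2, F = (10.75, 16.55). WF ⟂ FK, so FK runs at -91.90°; with |FK| = 12.4, K = (10.34, 4.159). ∠FKE = 116.8° gives KE at -155.1° from the x-axis; with |KE| = 13.7, E = (-2.083, -1.609). KE ⟂ EV, so EV runs at 114.9°; with |EV| = 22.6, V = (-11.60, 18.89). The perpendicularity gives VR at right angles to EV, so VR runs at 24.90°; with |VR| = 11.7, R = (-0.9859, 23.82). ∠VRL = 78.1° gives RL at -77.00° from the x-axis; with |RL| = 8.2, L = (0.8587, 15.83). Then |KL| = |L − K| = 15.04.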